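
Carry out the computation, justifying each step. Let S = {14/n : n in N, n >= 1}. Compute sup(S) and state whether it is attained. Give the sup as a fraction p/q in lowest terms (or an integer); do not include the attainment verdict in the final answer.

Analysis:
- Values: 14, 7, 14/3, 7/2, ... strictly decreasing.
- The maximum is 14 (n=1); sup = 14 (attained).
- The set is bounded below by 0; 14/n -> 0 so 0 is the greatest lower bound.
- 0 is not in the set, so inf = 0 is not attained.
Conclusion: sup(S) = 14, attained in S.

14


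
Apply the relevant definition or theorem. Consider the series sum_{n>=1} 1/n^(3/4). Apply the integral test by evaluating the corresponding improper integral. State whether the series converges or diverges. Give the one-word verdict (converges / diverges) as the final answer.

Let f(x) = x^(-3/4). Then f is positive, continuous, and decreasing on [1, infinity), so the integral test applies.
Compute the improper integral int_{1}^infinity f(x) dx:
  antiderivative F(x) = 4*x^(1/4).
  As x -> infinity, F(x) -> infinity (since p = 3/4 < 1).
  So the integral diverges. By the integral test, the series diverges.

diverges


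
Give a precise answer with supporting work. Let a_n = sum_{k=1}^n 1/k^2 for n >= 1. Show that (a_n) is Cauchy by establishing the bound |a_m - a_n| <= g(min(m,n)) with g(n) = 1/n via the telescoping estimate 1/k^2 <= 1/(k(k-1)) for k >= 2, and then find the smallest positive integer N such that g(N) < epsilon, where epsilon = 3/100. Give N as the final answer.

For m > n >= 1: |a_m - a_n| = sum_{k=n+1}^m 1/k^2.
Use 1/k^2 <= 1/(k(k-1)) = 1/(k-1) - 1/k for k >= 2:
sum_{k=n+1}^m 1/k^2 <= sum_{k=n+1}^m (1/(k-1) - 1/k) = 1/n - 1/m <= 1/n.
By symmetry the same bound holds with n,m swapped, so |a_m - a_n| <= 1/min(m,n) = g(min(m,n)). Since g(n) -> 0, (a_n) is Cauchy.
Now solve g(N) < 3/100: 1/N < 3/100 <=> N > 1/(3/100) = 100/3.
The smallest integer strictly greater than 100/3 is N = 34.
Check: g(34) = 1/34 < 3/100; g(33) = 1/33 >= 3/100. So N = 34.

34


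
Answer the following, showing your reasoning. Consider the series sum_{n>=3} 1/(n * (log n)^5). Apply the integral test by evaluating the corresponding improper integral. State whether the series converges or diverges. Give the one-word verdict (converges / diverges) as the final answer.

Let f(x) = 1/(x*log(x)^5). Then f is positive, continuous, and decreasing on [3, infinity), so the integral test applies.
Compute the improper integral int_{3}^infinity f(x) dx:
  antiderivative F(x) = -1/(4*log(x)^4).
  F(x) -> 0 as x -> infinity.  int = 0 - F(3) = 1/(4*log(3)^4) < infinity. By the integral test, the series converges.

converges


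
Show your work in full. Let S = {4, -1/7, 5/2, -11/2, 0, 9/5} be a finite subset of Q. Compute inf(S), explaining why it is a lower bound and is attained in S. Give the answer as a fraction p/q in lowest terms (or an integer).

S is finite, so inf(S) = min(S).
Sorted increasing:
-11/2, -1/7, 0, 9/5, 5/2, 4
The extremum is -11/2.
For every x in S, x >= -11/2. And -11/2 is in S, so it is attained.
Therefore inf(S) = -11/2.

-11/2


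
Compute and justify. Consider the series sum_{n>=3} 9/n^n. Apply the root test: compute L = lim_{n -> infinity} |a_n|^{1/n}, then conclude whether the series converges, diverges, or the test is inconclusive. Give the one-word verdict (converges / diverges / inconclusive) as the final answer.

Let a_n denote the general term. Form |a_n|^(1/n) and simplify:
|a_n|^(1/n) = 3^(2/n)/n
Take the limit as n -> infinity: L = 0.
Since L = 0 < 1, the root test implies convergence.

converges


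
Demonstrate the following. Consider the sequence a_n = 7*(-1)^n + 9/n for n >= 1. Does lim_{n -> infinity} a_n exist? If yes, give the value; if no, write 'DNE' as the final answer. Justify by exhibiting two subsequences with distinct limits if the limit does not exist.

Examine the behaviour of a_n along subsequences.
a_{2k} = 7 + 9/(2k) -> 7. a_{2k+1} = -7 + 9/(2k+1) -> -7.
Since these two subsequential limits are 7 and -7, distinct, the full sequence cannot converge (a convergent sequence has all subsequences tending to the same limit). So lim a_n does not exist.

DNE


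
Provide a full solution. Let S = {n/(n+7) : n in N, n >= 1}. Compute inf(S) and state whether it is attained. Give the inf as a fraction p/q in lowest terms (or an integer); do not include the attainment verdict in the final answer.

Analysis:
- Values: 1/8, 2/9, 3/10, 4/11, ... strictly increasing.
- Minimum is 1/8 (n=1); inf = 1/8 (attained).
- n/(n+7) = 1 - 7/(n+7) -> 1 from below as n -> infinity, and never equals 1.
- So sup = 1 (not attained).
Conclusion: inf(S) = 1/8, attained in S.

1/8


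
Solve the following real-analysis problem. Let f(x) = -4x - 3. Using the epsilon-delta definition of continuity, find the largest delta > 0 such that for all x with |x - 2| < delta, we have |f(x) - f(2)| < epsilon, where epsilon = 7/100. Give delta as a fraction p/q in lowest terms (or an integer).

We compute f(2) = -4*(2) - 3 = -11.
|f(x) - f(2)| = |-4x - 3 - (-11)| = |-4(x - 2)| = 4|x - 2|.
We need 4|x - 2| < 7/100, i.e. |x - 2| < 7/100 / 4 = 7/400.
So any delta <= 7/400 works. Conversely, if delta > 7/400, then x = 2 + 7/400 satisfies |x - 2| = 7/400 < delta but |f(x) - f(2)| = 4 * 7/400 = 7/100, which is not < 7/100; so no larger delta works.
Hence the largest such delta is 7/400.

7/400


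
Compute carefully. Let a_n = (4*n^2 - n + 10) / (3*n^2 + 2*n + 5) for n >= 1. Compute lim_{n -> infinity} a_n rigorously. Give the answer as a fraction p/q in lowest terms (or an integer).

Divide numerator and denominator by n^2, the highest power:
numerator / n^2 = 4 - 1/n + 10/n^2
denominator / n^2 = 3 + 2/n + 5/n^2
As n -> infinity, all terms of the form c/n^k (k >= 1) tend to 0.
So numerator / n^2 -> 4 and denominator / n^2 -> 3.
Therefore lim a_n = 4/3.

4/3


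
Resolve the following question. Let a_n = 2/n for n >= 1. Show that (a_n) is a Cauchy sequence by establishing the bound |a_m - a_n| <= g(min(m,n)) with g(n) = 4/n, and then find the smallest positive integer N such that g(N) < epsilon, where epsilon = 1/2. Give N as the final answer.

For any m, n >= 1, by the triangle inequality:
|a_m - a_n| = |2/m - 2/n| <= 2*1/m + 2*1/n <= 4/min(m,n).
So g(n) = 4/n bounds the Cauchy difference. Since g(n) -> 0, (a_n) is Cauchy.
Now solve g(N) < 1/2: 4/N < 1/2 <=> N > 4 / (1/2) = 8.
The smallest integer strictly greater than 8 is N = 9.
Check: g(9) = 4/9 = 4/9 < 1/2; g(8) = 1/2 >= 1/2. So N = 9.

9


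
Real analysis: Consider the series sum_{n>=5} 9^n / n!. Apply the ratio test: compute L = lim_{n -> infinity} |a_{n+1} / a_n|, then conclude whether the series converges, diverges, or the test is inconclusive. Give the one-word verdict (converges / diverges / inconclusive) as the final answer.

Let a_n denote the general term. Form the ratio a_{n+1}/a_n and simplify:
a_{n+1}/a_n = 9/(n + 1)
Take the limit as n -> infinity: L = 0.
Since L = 0 < 1, the ratio test implies the series converges.

converges


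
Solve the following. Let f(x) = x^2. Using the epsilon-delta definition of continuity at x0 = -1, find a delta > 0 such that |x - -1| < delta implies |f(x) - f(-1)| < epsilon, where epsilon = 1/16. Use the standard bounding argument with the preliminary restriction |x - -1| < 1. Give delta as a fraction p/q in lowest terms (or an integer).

Factor: |x^2 - (-1)^2| = |x - -1| * |x + -1|.
Impose |x - -1| < 1 first. Then |x + -1| = |(x - -1) + 2*(-1)| <= |x - -1| + 2*|-1| < 1 + 2 = 3.
So |x^2 - (-1)^2| < delta * 3.
We need delta * 3 <= 1/16, i.e. delta <= 1/16/3 = 1/48.
Since 1/48 < 1, this is tighter than 1; take delta = 1/48.
So delta = 1/48 works.

1/48


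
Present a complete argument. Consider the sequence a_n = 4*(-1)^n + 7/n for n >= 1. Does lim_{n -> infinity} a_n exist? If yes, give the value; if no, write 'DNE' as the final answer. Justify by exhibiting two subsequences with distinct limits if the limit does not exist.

Examine the behaviour of a_n along subsequences.
a_{2k} = 4 + 7/(2k) -> 4. a_{2k+1} = -4 + 7/(2k+1) -> -4.
Since these two subsequential limits are 4 and -4, distinct, the full sequence cannot converge (a convergent sequence has all subsequences tending to the same limit). So lim a_n does not exist.

DNE


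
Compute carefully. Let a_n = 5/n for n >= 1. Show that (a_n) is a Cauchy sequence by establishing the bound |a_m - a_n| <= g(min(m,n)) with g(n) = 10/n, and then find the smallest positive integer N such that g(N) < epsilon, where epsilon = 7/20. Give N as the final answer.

For any m, n >= 1, by the triangle inequality:
|a_m - a_n| = |5/m - 5/n| <= 5*1/m + 5*1/n <= 10/min(m,n).
So g(n) = 10/n bounds the Cauchy difference. Since g(n) -> 0, (a_n) is Cauchy.
Now solve g(N) < 7/20: 10/N < 7/20 <=> N > 10 / (7/20) = 200/7.
The smallest integer strictly greater than 200/7 is N = 29.
Check: g(29) = 10/29 = 10/29 < 7/20; g(28) = 5/14 >= 7/20. So N = 29.

29


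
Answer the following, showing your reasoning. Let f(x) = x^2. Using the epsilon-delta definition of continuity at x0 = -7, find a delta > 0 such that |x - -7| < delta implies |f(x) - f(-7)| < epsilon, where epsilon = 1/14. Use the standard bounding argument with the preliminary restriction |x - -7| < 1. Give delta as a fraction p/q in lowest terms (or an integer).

Factor: |x^2 - (-7)^2| = |x - -7| * |x + -7|.
Impose |x - -7| < 1 first. Then |x + -7| = |(x - -7) + 2*(-7)| <= |x - -7| + 2*|-7| < 1 + 14 = 15.
So |x^2 - (-7)^2| < delta * 15.
We need delta * 15 <= 1/14, i.e. delta <= 1/14/15 = 1/210.
Since 1/210 < 1, this is tighter than 1; take delta = 1/210.
So delta = 1/210 works.

1/210


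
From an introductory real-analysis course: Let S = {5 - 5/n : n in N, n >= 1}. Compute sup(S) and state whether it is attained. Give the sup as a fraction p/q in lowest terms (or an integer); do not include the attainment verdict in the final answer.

Analysis:
- Values: 0, 5/2, 10/3, 15/4, ... strictly increasing.
- Minimum is 0 (n=1); inf = 0 (attained).
- 5 - 5/n -> 5 from below; sup = 5, not attained.
Conclusion: sup(S) = 5, not attained in S.

5


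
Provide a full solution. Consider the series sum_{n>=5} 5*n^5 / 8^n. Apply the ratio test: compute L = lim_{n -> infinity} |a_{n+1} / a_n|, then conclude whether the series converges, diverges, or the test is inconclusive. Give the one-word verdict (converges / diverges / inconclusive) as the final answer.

Let a_n denote the general term. Form the ratio a_{n+1}/a_n and simplify:
a_{n+1}/a_n = (n + 1)^5/(8*n^5)
Take the limit as n -> infinity: L = 1/8.
Since L = 1/8 < 1, the ratio test implies the series converges.

converges


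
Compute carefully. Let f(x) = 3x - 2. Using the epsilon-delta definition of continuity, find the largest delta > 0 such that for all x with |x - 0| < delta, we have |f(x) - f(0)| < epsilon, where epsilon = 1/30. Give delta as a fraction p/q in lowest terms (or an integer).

We compute f(0) = 3*(0) - 2 = -2.
|f(x) - f(0)| = |3x - 2 - (-2)| = |3(x - 0)| = 3|x - 0|.
We need 3|x - 0| < 1/30, i.e. |x - 0| < 1/30 / 3 = 1/90.
So any delta <= 1/90 works. Conversely, if delta > 1/90, then x = 0 + 1/90 satisfies |x - 0| = 1/90 < delta but |f(x) - f(0)| = 3 * 1/90 = 1/30, which is not < 1/30; so no larger delta works.
Hence the largest such delta is 1/90.

1/90


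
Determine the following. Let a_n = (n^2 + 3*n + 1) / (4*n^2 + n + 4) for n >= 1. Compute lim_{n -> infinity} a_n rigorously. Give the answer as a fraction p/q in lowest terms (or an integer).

Divide numerator and denominator by n^2, the highest power:
numerator / n^2 = 1 + 3/n + n^(-2)
denominator / n^2 = 4 + 1/n + 4/n^2
As n -> infinity, all terms of the form c/n^k (k >= 1) tend to 0.
So numerator / n^2 -> 1 and denominator / n^2 -> 4.
Therefore lim a_n = 1/4.

1/4


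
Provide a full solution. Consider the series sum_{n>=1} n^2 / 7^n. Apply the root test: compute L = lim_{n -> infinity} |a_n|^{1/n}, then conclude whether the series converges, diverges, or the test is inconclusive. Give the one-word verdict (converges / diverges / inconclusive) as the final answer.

Let a_n denote the general term. Form |a_n|^(1/n) and simplify:
|a_n|^(1/n) = n^(2/n)/7
Take the limit as n -> infinity: L = 1/7.
Since L = 1/7 < 1, the root test implies convergence.

converges


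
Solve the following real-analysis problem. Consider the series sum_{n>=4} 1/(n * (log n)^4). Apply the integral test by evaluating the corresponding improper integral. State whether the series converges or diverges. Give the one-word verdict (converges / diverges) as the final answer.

Let f(x) = 1/(x*log(x)^4). Then f is positive, continuous, and decreasing on [4, infinity), so the integral test applies.
Compute the improper integral int_{4}^infinity f(x) dx:
  antiderivative F(x) = -1/(3*log(x)^3).
  F(x) -> 0 as x -> infinity.  int = 0 - F(4) = 1/(3*log(4)^3) < infinity. By the integral test, the series converges.

converges


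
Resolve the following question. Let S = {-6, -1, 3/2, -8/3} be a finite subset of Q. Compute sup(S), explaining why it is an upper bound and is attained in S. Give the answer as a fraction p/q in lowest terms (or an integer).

S is finite, so sup(S) = max(S).
Sorted decreasing:
3/2, -1, -8/3, -6
The extremum is 3/2.
For every x in S, x <= 3/2. And 3/2 is in S, so it is attained.
Therefore sup(S) = 3/2.

3/2


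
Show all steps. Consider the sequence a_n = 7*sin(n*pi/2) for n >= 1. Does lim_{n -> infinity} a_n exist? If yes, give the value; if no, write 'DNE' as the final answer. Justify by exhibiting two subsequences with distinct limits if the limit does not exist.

Examine the behaviour of a_n along subsequences.
a_{4k+1} = 7*sin(pi/2 + 2k*pi) = 7 -> 7. a_{4k+3} = 7*sin(3pi/2 + 2k*pi) = -7 -> -7.
Since these two subsequential limits are 7 and -7, distinct, the full sequence cannot converge (a convergent sequence has all subsequences tending to the same limit). So lim a_n does not exist.

DNE


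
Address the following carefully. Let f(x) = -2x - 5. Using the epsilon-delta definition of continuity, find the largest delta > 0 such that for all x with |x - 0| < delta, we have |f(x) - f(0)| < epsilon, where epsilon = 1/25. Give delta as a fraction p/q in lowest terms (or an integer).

We compute f(0) = -2*(0) - 5 = -5.
|f(x) - f(0)| = |-2x - 5 - (-5)| = |-2(x - 0)| = 2|x - 0|.
We need 2|x - 0| < 1/25, i.e. |x - 0| < 1/25 / 2 = 1/50.
So any delta <= 1/50 works. Conversely, if delta > 1/50, then x = 0 + 1/50 satisfies |x - 0| = 1/50 < delta but |f(x) - f(0)| = 2 * 1/50 = 1/25, which is not < 1/25; so no larger delta works.
Hence the largest such delta is 1/50.

1/50


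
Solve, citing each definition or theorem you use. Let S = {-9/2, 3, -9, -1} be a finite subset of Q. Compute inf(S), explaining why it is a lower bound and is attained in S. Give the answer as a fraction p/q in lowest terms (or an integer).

S is finite, so inf(S) = min(S).
Sorted increasing:
-9, -9/2, -1, 3
The extremum is -9.
For every x in S, x >= -9. And -9 is in S, so it is attained.
Therefore inf(S) = -9.

-9


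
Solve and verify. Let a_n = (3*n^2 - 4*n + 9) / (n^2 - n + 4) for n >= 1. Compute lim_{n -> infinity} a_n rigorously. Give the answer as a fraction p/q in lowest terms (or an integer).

Divide numerator and denominator by n^2, the highest power:
numerator / n^2 = 3 - 4/n + 9/n^2
denominator / n^2 = 1 - 1/n + 4/n^2
As n -> infinity, all terms of the form c/n^k (k >= 1) tend to 0.
So numerator / n^2 -> 3 and denominator / n^2 -> 1.
Therefore lim a_n = 3.

3


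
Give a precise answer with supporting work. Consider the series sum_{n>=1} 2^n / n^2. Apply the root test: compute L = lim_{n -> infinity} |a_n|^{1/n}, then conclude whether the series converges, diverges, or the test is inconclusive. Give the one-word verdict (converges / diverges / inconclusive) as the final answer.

Let a_n denote the general term. Form |a_n|^(1/n) and simplify:
|a_n|^(1/n) = 2/n^(2/n)
Take the limit as n -> infinity: L = 2.
Since L = 2 > 1, the root test implies divergence.

diverges


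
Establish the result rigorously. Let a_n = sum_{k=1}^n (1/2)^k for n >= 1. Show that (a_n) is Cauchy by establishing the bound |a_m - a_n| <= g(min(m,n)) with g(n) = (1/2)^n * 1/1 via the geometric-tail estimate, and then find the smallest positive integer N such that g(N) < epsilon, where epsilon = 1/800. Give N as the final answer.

For m > n >= 1: |a_m - a_n| = sum_{k=n+1}^m (1/2)^k < sum_{k=n+1}^infinity (1/2)^k = (1/2)^(n+1) / (1 - 1/2) = (1/2)^n * (1/2) * (2/1) = (1/2)^n * 1/1.
So g(n) = (1/2)^n / 1. Since g(n) -> 0, (a_n) is Cauchy.
Now solve g(N) < 1/800: (1/2)^N / 1 < 1/800 <=> 2^N > 1 / (1 * 1/800) = 800.
Check powers of 2: 2^9 = 512 <= 800, 2^10 = 1024 > 800.
So the smallest such N is 10. Check: g(10) = 1/(1 * 1024) = 1/1024 < 1/800.

10


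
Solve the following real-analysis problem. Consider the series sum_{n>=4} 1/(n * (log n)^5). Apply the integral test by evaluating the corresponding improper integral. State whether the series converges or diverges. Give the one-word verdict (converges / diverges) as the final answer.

Let f(x) = 1/(x*log(x)^5). Then f is positive, continuous, and decreasing on [4, infinity), so the integral test applies.
Compute the improper integral int_{4}^infinity f(x) dx:
  antiderivative F(x) = -1/(4*log(x)^4).
  F(x) -> 0 as x -> infinity.  int = 0 - F(4) = 1/(4*log(4)^4) < infinity. By the integral test, the series converges.

converges


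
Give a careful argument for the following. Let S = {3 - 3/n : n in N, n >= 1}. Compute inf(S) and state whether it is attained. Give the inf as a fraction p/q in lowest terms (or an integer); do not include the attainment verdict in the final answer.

Analysis:
- Values: 0, 3/2, 2, 9/4, ... strictly increasing.
- Minimum is 0 (n=1); inf = 0 (attained).
- 3 - 3/n -> 3 from below; sup = 3, not attained.
Conclusion: inf(S) = 0, attained in S.

0


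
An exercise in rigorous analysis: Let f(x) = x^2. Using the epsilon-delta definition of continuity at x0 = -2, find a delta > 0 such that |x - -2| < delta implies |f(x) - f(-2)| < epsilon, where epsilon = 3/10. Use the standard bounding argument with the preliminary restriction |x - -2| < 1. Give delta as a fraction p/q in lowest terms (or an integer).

Factor: |x^2 - (-2)^2| = |x - -2| * |x + -2|.
Impose |x - -2| < 1 first. Then |x + -2| = |(x - -2) + 2*(-2)| <= |x - -2| + 2*|-2| < 1 + 4 = 5.
So |x^2 - (-2)^2| < delta * 5.
We need delta * 5 <= 3/10, i.e. delta <= 3/10/5 = 3/50.
Since 3/50 < 1, this is tighter than 1; take delta = 3/50.
So delta = 3/50 works.

3/50


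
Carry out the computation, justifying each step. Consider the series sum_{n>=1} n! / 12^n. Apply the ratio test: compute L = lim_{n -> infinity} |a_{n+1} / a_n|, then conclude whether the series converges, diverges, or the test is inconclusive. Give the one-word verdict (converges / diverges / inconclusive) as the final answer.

Let a_n denote the general term. Form the ratio a_{n+1}/a_n and simplify:
a_{n+1}/a_n = n/12 + 1/12
Take the limit as n -> infinity: L = infinity.
Since L = infinity > 1 (or L = infinity), the ratio test implies the series diverges.

diverges


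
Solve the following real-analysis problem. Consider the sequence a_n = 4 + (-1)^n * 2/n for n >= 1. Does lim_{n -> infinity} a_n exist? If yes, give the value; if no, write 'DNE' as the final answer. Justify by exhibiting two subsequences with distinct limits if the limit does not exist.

Examine the behaviour of a_n along subsequences.
Even-n subsequence a_{2k} = 4 + 2/(2k) -> 4. Odd-n subsequence a_{2k+1} = 4 - 2/(2k+1) -> 4. Both tend to 4, which suggests the limit is 4; verify directly.
|a_n - 4| = |(-1)^n * 2/n| = 2/n for every n >= 1.
Given epsilon > 0, choose a positive integer N > 2/epsilon. Then for all n >= N, |a_n - 4| = 2/n <= 2/N < epsilon.
So by the definition of the limit, lim a_n exists and equals 4.

4


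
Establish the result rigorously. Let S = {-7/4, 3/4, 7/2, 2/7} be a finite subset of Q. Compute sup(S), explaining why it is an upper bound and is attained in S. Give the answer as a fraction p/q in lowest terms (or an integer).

S is finite, so sup(S) = max(S).
Sorted decreasing:
7/2, 3/4, 2/7, -7/4
The extremum is 7/2.
For every x in S, x <= 7/2. And 7/2 is in S, so it is attained.
Therefore sup(S) = 7/2.

7/2


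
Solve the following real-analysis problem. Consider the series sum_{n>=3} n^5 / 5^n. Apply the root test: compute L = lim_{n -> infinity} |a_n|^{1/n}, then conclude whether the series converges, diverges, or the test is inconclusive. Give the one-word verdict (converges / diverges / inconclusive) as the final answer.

Let a_n denote the general term. Form |a_n|^(1/n) and simplify:
|a_n|^(1/n) = n^(5/n)/5
Take the limit as n -> infinity: L = 1/5.
Since L = 1/5 < 1, the root test implies convergence.

converges


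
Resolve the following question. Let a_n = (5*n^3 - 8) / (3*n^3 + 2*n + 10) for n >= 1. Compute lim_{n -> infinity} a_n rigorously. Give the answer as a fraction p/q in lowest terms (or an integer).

Divide numerator and denominator by n^3, the highest power:
numerator / n^3 = 5 - 8/n^3
denominator / n^3 = 3 + 2/n^2 + 10/n^3
As n -> infinity, all terms of the form c/n^k (k >= 1) tend to 0.
So numerator / n^3 -> 5 and denominator / n^3 -> 3.
Therefore lim a_n = 5/3.

5/3


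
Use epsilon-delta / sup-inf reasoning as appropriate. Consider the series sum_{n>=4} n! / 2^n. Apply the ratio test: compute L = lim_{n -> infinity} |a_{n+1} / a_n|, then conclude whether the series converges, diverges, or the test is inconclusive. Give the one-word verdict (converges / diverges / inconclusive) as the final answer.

Let a_n denote the general term. Form the ratio a_{n+1}/a_n and simplify:
a_{n+1}/a_n = n/2 + 1/2
Take the limit as n -> infinity: L = infinity.
Since L = infinity > 1 (or L = infinity), the ratio test implies the series diverges.

diverges


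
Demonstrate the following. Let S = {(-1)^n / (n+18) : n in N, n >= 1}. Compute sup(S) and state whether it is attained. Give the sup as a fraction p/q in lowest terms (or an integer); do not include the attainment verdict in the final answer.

Analysis:
- Values: -1/19, 1/20, -1/21, 1/22, -1/23, ...
- Positive terms (even n): 1/(2+18), 1/(4+18), ... decreasing -> max = 1/20 (n=2).
- Negative terms (odd n): -1/(1+18), -1/(3+18), ... increasing -> min = -1/19 (n=1).
- So sup = 1/20 (attained at n=2); inf = -1/19 (attained at n=1).
Conclusion: sup(S) = 1/20, attained in S.

1/20


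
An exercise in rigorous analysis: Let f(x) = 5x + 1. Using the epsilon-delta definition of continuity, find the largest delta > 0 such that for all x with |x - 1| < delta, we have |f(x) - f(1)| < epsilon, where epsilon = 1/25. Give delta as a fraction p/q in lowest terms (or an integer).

We compute f(1) = 5*(1) + 1 = 6.
|f(x) - f(1)| = |5x + 1 - (6)| = |5(x - 1)| = 5|x - 1|.
We need 5|x - 1| < 1/25, i.e. |x - 1| < 1/25 / 5 = 1/125.
So any delta <= 1/125 works. Conversely, if delta > 1/125, then x = 1 + 1/125 satisfies |x - 1| = 1/125 < delta but |f(x) - f(1)| = 5 * 1/125 = 1/25, which is not < 1/25; so no larger delta works.
Hence the largest such delta is 1/125.

1/125


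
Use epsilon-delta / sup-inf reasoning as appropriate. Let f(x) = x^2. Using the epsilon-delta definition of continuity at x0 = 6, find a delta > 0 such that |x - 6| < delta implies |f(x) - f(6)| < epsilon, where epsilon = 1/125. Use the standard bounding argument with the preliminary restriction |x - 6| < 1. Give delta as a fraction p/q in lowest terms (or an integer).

Factor: |x^2 - (6)^2| = |x - 6| * |x + 6|.
Impose |x - 6| < 1 first. Then |x + 6| = |(x - 6) + 2*(6)| <= |x - 6| + 2*|6| < 1 + 12 = 13.
So |x^2 - (6)^2| < delta * 13.
We need delta * 13 <= 1/125, i.e. delta <= 1/125/13 = 1/1625.
Since 1/1625 < 1, this is tighter than 1; take delta = 1/1625.
So delta = 1/1625 works.

1/1625


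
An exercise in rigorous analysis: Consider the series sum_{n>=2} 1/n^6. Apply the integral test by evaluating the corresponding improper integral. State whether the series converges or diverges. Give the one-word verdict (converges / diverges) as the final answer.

Let f(x) = x^(-6). Then f is positive, continuous, and decreasing on [2, infinity), so the integral test applies.
Compute the improper integral int_{2}^infinity f(x) dx:
  antiderivative F(x) = -1/(5*x^5).
  As x -> infinity, F(x) -> 0 (since p = 6 > 1).
  So int = F(infinity) - F(2) = 0 - (-1/160) = 1/160.
  Finite, so by the integral test, the series converges.

converges


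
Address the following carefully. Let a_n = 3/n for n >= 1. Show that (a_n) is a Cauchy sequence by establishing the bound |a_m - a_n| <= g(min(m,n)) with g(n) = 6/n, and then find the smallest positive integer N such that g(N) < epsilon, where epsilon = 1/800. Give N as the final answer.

For any m, n >= 1, by the triangle inequality:
|a_m - a_n| = |3/m - 3/n| <= 3*1/m + 3*1/n <= 6/min(m,n).
So g(n) = 6/n bounds the Cauchy difference. Since g(n) -> 0, (a_n) is Cauchy.
Now solve g(N) < 1/800: 6/N < 1/800 <=> N > 6 / (1/800) = 4800.
The smallest integer strictly greater than 4800 is N = 4801.
Check: g(4801) = 6/4801 = 6/4801 < 1/800; g(4800) = 1/800 >= 1/800. So N = 4801.

4801


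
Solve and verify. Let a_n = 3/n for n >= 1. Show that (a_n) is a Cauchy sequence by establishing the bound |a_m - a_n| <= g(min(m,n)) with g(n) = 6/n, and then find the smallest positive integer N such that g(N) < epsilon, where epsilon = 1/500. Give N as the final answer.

For any m, n >= 1, by the triangle inequality:
|a_m - a_n| = |3/m - 3/n| <= 3*1/m + 3*1/n <= 6/min(m,n).
So g(n) = 6/n bounds the Cauchy difference. Since g(n) -> 0, (a_n) is Cauchy.
Now solve g(N) < 1/500: 6/N < 1/500 <=> N > 6 / (1/500) = 3000.
The smallest integer strictly greater than 3000 is N = 3001.
Check: g(3001) = 6/3001 = 6/3001 < 1/500; g(3000) = 1/500 >= 1/500. So N = 3001.

3001


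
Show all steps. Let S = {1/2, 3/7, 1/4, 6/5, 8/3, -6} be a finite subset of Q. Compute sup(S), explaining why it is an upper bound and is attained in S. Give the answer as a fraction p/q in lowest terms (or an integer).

S is finite, so sup(S) = max(S).
Sorted decreasing:
8/3, 6/5, 1/2, 3/7, 1/4, -6
The extremum is 8/3.
For every x in S, x <= 8/3. And 8/3 is in S, so it is attained.
Therefore sup(S) = 8/3.

8/3


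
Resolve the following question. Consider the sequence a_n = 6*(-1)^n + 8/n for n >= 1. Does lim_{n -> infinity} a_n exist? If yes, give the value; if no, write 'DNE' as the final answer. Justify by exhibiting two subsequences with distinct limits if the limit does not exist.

Examine the behaviour of a_n along subsequences.
a_{2k} = 6 + 8/(2k) -> 6. a_{2k+1} = -6 + 8/(2k+1) -> -6.
Since these two subsequential limits are 6 and -6, distinct, the full sequence cannot converge (a convergent sequence has all subsequences tending to the same limit). So lim a_n does not exist.

DNE


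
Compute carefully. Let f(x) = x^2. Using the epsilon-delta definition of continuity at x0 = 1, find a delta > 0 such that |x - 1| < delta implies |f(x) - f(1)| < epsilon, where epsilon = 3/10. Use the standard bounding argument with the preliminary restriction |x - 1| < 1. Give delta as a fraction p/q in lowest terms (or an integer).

Factor: |x^2 - (1)^2| = |x - 1| * |x + 1|.
Impose |x - 1| < 1 first. Then |x + 1| = |(x - 1) + 2*(1)| <= |x - 1| + 2*|1| < 1 + 2 = 3.
So |x^2 - (1)^2| < delta * 3.
We need delta * 3 <= 3/10, i.e. delta <= 3/10/3 = 1/10.
Since 1/10 < 1, this is tighter than 1; take delta = 1/10.
So delta = 1/10 works.

1/10


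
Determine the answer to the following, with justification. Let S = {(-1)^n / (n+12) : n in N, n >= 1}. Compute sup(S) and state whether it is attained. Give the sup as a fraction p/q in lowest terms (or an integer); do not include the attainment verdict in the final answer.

Analysis:
- Values: -1/13, 1/14, -1/15, 1/16, -1/17, ...
- Positive terms (even n): 1/(2+12), 1/(4+12), ... decreasing -> max = 1/14 (n=2).
- Negative terms (odd n): -1/(1+12), -1/(3+12), ... increasing -> min = -1/13 (n=1).
- So sup = 1/14 (attained at n=2); inf = -1/13 (attained at n=1).
Conclusion: sup(S) = 1/14, attained in S.

1/14


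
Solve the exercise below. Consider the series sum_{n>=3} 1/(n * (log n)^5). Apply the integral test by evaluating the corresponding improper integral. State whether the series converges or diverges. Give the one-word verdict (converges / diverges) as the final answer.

Let f(x) = 1/(x*log(x)^5). Then f is positive, continuous, and decreasing on [3, infinity), so the integral test applies.
Compute the improper integral int_{3}^infinity f(x) dx:
  antiderivative F(x) = -1/(4*log(x)^4).
  F(x) -> 0 as x -> infinity.  int = 0 - F(3) = 1/(4*log(3)^4) < infinity. By the integral test, the series converges.

converges


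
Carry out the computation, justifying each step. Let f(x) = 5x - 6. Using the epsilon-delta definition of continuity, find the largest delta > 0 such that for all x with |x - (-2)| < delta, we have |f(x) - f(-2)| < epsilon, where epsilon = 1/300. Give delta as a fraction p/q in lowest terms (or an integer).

We compute f(-2) = 5*(-2) - 6 = -16.
|f(x) - f(-2)| = |5x - 6 - (-16)| = |5(x - (-2))| = 5|x - (-2)|.
We need 5|x - (-2)| < 1/300, i.e. |x - (-2)| < 1/300 / 5 = 1/1500.
So any delta <= 1/1500 works. Conversely, if delta > 1/1500, then x = -2 + 1/1500 satisfies |x - (-2)| = 1/1500 < delta but |f(x) - f(-2)| = 5 * 1/1500 = 1/300, which is not < 1/300; so no larger delta works.
Hence the largest such delta is 1/1500.

1/1500


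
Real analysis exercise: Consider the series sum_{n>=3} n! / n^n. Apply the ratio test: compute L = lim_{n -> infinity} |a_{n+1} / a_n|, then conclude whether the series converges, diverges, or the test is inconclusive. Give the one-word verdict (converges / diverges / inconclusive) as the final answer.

Let a_n denote the general term. Form the ratio a_{n+1}/a_n and simplify:
a_{n+1}/a_n = (n/(n + 1))^n
Take the limit as n -> infinity: L = exp(-1).
Since L = exp(-1) < 1, the ratio test implies the series converges.

converges


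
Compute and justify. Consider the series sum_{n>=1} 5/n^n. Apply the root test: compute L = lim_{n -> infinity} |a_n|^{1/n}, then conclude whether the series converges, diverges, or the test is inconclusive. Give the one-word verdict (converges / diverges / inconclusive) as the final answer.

Let a_n denote the general term. Form |a_n|^(1/n) and simplify:
|a_n|^(1/n) = 5^(1/n)/n
Take the limit as n -> infinity: L = 0.
Since L = 0 < 1, the root test implies convergence.

converges


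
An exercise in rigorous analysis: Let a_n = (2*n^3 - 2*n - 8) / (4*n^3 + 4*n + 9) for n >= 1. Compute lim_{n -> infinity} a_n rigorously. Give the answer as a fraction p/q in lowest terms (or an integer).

Divide numerator and denominator by n^3, the highest power:
numerator / n^3 = 2 - 2/n^2 - 8/n^3
denominator / n^3 = 4 + 4/n^2 + 9/n^3
As n -> infinity, all terms of the form c/n^k (k >= 1) tend to 0.
So numerator / n^3 -> 2 and denominator / n^3 -> 4.
Therefore lim a_n = 1/2.

1/2


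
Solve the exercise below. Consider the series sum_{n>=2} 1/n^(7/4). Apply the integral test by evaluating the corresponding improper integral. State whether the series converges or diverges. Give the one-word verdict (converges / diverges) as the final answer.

Let f(x) = x^(-7/4). Then f is positive, continuous, and decreasing on [2, infinity), so the integral test applies.
Compute the improper integral int_{2}^infinity f(x) dx:
  antiderivative F(x) = -4/(3*x^(3/4)).
  As x -> infinity, F(x) -> 0 (since p = 7/4 > 1).
  So int = F(infinity) - F(2) = 0 - (-2*2^(1/4)/3) = 2*2^(1/4)/3.
  Finite, so by the integral test, the series converges.

converges


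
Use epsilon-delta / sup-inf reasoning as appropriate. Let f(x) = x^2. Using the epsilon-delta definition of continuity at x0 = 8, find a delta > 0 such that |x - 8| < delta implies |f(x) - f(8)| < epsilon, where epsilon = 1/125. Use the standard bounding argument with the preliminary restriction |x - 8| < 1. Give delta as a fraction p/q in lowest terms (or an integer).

Factor: |x^2 - (8)^2| = |x - 8| * |x + 8|.
Impose |x - 8| < 1 first. Then |x + 8| = |(x - 8) + 2*(8)| <= |x - 8| + 2*|8| < 1 + 16 = 17.
So |x^2 - (8)^2| < delta * 17.
We need delta * 17 <= 1/125, i.e. delta <= 1/125/17 = 1/2125.
Since 1/2125 < 1, this is tighter than 1; take delta = 1/2125.
So delta = 1/2125 works.

1/2125


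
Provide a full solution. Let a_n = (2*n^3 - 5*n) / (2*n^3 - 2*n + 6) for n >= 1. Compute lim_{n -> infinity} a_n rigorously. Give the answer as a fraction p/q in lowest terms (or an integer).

Divide numerator and denominator by n^3, the highest power:
numerator / n^3 = 2 - 5/n^2
denominator / n^3 = 2 - 2/n^2 + 6/n^3
As n -> infinity, all terms of the form c/n^k (k >= 1) tend to 0.
So numerator / n^3 -> 2 and denominator / n^3 -> 2.
Therefore lim a_n = 1.

1


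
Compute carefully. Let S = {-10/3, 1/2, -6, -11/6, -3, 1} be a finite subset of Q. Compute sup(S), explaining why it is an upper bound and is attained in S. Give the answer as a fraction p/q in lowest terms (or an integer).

S is finite, so sup(S) = max(S).
Sorted decreasing:
1, 1/2, -11/6, -3, -10/3, -6
The extremum is 1.
For every x in S, x <= 1. And 1 is in S, so it is attained.
Therefore sup(S) = 1.

1


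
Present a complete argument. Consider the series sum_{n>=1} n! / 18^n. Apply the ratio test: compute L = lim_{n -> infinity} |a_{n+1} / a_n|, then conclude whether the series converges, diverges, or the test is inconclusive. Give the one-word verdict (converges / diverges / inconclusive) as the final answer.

Let a_n denote the general term. Form the ratio a_{n+1}/a_n and simplify:
a_{n+1}/a_n = n/18 + 1/18
Take the limit as n -> infinity: L = infinity.
Since L = infinity > 1 (or L = infinity), the ratio test implies the series diverges.

diverges


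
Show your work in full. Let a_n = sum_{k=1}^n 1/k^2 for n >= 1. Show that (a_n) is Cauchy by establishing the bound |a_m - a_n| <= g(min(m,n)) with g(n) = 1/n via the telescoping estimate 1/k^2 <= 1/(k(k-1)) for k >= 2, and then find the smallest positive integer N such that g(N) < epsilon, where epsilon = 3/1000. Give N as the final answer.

For m > n >= 1: |a_m - a_n| = sum_{k=n+1}^m 1/k^2.
Use 1/k^2 <= 1/(k(k-1)) = 1/(k-1) - 1/k for k >= 2:
sum_{k=n+1}^m 1/k^2 <= sum_{k=n+1}^m (1/(k-1) - 1/k) = 1/n - 1/m <= 1/n.
By symmetry the same bound holds with n,m swapped, so |a_m - a_n| <= 1/min(m,n) = g(min(m,n)). Since g(n) -> 0, (a_n) is Cauchy.
Now solve g(N) < 3/1000: 1/N < 3/1000 <=> N > 1/(3/1000) = 1000/3.
The smallest integer strictly greater than 1000/3 is N = 334.
Check: g(334) = 1/334 < 3/1000; g(333) = 1/333 >= 3/1000. So N = 334.

334


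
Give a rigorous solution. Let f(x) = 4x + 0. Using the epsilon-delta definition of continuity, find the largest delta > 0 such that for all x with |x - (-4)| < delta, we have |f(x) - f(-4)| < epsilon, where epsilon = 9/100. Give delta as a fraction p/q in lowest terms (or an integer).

We compute f(-4) = 4*(-4) + 0 = -16.
|f(x) - f(-4)| = |4x + 0 - (-16)| = |4(x - (-4))| = 4|x - (-4)|.
We need 4|x - (-4)| < 9/100, i.e. |x - (-4)| < 9/100 / 4 = 9/400.
So any delta <= 9/400 works. Conversely, if delta > 9/400, then x = -4 + 9/400 satisfies |x - (-4)| = 9/400 < delta but |f(x) - f(-4)| = 4 * 9/400 = 9/100, which is not < 9/100; so no larger delta works.
Hence the largest such delta is 9/400.

9/400


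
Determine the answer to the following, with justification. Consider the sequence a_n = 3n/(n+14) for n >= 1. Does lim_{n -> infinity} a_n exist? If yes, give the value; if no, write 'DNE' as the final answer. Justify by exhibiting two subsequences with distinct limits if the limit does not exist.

Examine the behaviour of a_n along subsequences.
Even-n subsequence a_{2k} = 3(2k)/(2k+14) -> 3. Odd-n subsequence a_{2k+1} = 3(2k+1)/(2k+15) -> 3. Both tend to 3, which suggests the limit is 3; verify directly.
|a_n - 3| = |3n - 3(n+14)| / (n+14) = 42/(n+14) < 42/n for every n >= 1.
Given epsilon > 0, choose a positive integer N > 42/epsilon. Then for all n >= N, |a_n - 3| < 42/n <= 42/N < epsilon.
So by the definition of the limit, lim a_n exists and equals 3.

3


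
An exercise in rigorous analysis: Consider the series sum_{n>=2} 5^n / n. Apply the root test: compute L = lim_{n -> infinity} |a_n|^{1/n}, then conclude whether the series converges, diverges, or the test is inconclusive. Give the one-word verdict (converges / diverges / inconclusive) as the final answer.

Let a_n denote the general term. Form |a_n|^(1/n) and simplify:
|a_n|^(1/n) = 5/n^(1/n)
Take the limit as n -> infinity: L = 5.
Since L = 5 > 1, the root test implies divergence.

diverges


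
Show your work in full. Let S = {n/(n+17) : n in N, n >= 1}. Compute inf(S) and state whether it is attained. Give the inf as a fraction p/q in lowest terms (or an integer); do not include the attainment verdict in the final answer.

Analysis:
- Values: 1/18, 2/19, 3/20, 4/21, ... strictly increasing.
- Minimum is 1/18 (n=1); inf = 1/18 (attained).
- n/(n+17) = 1 - 17/(n+17) -> 1 from below as n -> infinity, and never equals 1.
- So sup = 1 (not attained).
Conclusion: inf(S) = 1/18, attained in S.

1/18


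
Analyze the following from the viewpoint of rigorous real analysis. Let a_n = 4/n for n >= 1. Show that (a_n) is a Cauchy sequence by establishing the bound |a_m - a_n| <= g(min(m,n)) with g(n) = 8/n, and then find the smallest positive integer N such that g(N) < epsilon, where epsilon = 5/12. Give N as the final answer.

For any m, n >= 1, by the triangle inequality:
|a_m - a_n| = |4/m - 4/n| <= 4*1/m + 4*1/n <= 8/min(m,n).
So g(n) = 8/n bounds the Cauchy difference. Since g(n) -> 0, (a_n) is Cauchy.
Now solve g(N) < 5/12: 8/N < 5/12 <=> N > 8 / (5/12) = 96/5.
The smallest integer strictly greater than 96/5 is N = 20.
Check: g(20) = 8/20 = 2/5 < 5/12; g(19) = 8/19 >= 5/12. So N = 20.

20


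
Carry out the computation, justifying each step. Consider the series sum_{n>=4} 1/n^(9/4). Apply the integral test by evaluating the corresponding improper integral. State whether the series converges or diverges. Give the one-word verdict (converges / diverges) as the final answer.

Let f(x) = x^(-9/4). Then f is positive, continuous, and decreasing on [4, infinity), so the integral test applies.
Compute the improper integral int_{4}^infinity f(x) dx:
  antiderivative F(x) = -4/(5*x^(5/4)).
  As x -> infinity, F(x) -> 0 (since p = 9/4 > 1).
  So int = F(infinity) - F(4) = 0 - (-sqrt(2)/10) = sqrt(2)/10.
  Finite, so by the integral test, the series converges.

converges


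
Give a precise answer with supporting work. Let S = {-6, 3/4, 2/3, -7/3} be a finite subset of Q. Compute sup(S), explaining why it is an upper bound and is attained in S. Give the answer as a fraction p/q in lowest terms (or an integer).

S is finite, so sup(S) = max(S).
Sorted decreasing:
3/4, 2/3, -7/3, -6
The extremum is 3/4.
For every x in S, x <= 3/4. And 3/4 is in S, so it is attained.
Therefore sup(S) = 3/4.

3/4


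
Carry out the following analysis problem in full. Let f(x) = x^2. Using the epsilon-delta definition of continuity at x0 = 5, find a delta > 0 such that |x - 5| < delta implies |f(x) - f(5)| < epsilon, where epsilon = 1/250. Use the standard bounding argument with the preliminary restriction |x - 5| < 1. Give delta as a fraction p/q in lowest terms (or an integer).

Factor: |x^2 - (5)^2| = |x - 5| * |x + 5|.
Impose |x - 5| < 1 first. Then |x + 5| = |(x - 5) + 2*(5)| <= |x - 5| + 2*|5| < 1 + 10 = 11.
So |x^2 - (5)^2| < delta * 11.
We need delta * 11 <= 1/250, i.e. delta <= 1/250/11 = 1/2750.
Since 1/2750 < 1, this is tighter than 1; take delta = 1/2750.
So delta = 1/2750 works.

1/2750


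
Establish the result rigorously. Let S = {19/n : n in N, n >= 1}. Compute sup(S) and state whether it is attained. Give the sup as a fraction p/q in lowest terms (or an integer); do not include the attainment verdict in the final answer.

Analysis:
- Values: 19, 19/2, 19/3, 19/4, ... strictly decreasing.
- The maximum is 19 (n=1); sup = 19 (attained).
- The set is bounded below by 0; 19/n -> 0 so 0 is the greatest lower bound.
- 0 is not in the set, so inf = 0 is not attained.
Conclusion: sup(S) = 19, attained in S.

19
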